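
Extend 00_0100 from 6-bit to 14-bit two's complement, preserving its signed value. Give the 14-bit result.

MSB of 000100 is 0; replicate it into the new high bits.
00000000|000100 → 00000000000100 (still 4).

00000000000100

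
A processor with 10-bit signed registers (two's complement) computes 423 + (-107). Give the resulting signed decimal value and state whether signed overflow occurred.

316; no overflow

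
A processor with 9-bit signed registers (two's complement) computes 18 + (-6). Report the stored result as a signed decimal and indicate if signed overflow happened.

18 → 000010010
-6 → 111111010
  000010010
+ 111111010
= 000001100  (discard carry-out 1)
Result 000001100: MSB = 0 → value 12.
Addends have opposite signs, so signed overflow cannot occur.

12; no overflow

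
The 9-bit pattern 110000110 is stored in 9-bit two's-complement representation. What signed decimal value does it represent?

MSB is 1, so the value is negative.
Invert: 001111001. Add 1: 001111010 = 122. So the value is −122.

-122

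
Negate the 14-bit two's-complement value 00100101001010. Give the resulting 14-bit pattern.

Invert: 11011010110101. Add 1: 11011010110110.
Check: 00100101001010 = 2378, 11011010110110 = -2378.

11011010110110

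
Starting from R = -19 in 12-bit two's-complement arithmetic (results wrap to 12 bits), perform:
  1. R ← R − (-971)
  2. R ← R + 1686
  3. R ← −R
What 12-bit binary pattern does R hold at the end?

010110110010

Start: R = -19 = 111111101101.
R = -19 − (-971) = 952 = 001110111000
R = 952 + 1686 = 2638; wraps to -1458 = 101001001110
R = −(-1458) = 1458 = 010110110010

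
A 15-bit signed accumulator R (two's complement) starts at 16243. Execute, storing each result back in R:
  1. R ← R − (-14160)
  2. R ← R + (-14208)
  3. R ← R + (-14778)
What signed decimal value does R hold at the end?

1417

Start: R = 16243 = 011111101110011.
R = 16243 − (-14160) = 30403; wraps to -2365 = 111011011000011
R = -2365 + (-14208) = -16573; wraps to 16195 = 011111101000011
R = 16195 + (-14778) = 1417 = 000010110001001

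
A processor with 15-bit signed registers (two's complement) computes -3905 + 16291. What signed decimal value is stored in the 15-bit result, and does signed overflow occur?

12386; no overflow

-3905 → 111000010111111
16291 → 011111110100011
  111000010111111
+ 011111110100011
= 011000001100010  (discard carry-out 1)
Result 011000001100010: MSB = 0 → value 12386.
Addends have opposite signs, so signed overflow cannot occur.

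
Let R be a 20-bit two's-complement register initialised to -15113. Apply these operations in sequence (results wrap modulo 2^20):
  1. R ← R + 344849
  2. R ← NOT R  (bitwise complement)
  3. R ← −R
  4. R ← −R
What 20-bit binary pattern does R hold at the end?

10101111011111110111

Start: R = -15113 = 11111100010011110111.
R = -15113 + 344849 = 329736 = 01010000100000001000
R = NOT 01010000100000001000 = 10101111011111110111 = -329737
R = −(-329737) = 329737 = 01010000100000001001
R = −(329737) = -329737 = 10101111011111110111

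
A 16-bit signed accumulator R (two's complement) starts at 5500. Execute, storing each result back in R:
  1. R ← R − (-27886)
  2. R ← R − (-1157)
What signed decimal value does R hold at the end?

Start: R = 5500 = 0001010101111100.
R = 5500 − (-27886) = 33386; wraps to -32150 = 1000001001101010
R = -32150 − (-1157) = -30993 = 1000011011101111

-30993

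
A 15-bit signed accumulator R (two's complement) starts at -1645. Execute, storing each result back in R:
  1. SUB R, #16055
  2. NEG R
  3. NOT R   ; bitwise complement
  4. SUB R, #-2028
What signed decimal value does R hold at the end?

-15673

Start: R = -1645 = 111100110010011.
R = -1645 − 16055 = -17700; wraps to 15068 = 011101011011100
R = −(15068) = -15068 = 100010100100100
R = NOT 100010100100100 = 011101011011011 = 15067
R = 15067 − (-2028) = 17095; wraps to -15673 = 100001011000111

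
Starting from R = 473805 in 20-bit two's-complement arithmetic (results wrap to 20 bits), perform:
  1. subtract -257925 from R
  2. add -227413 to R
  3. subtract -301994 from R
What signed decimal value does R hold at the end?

-242265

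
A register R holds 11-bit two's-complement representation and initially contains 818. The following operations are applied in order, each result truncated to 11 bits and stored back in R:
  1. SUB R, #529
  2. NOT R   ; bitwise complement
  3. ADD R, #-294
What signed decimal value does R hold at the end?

Start: R = 818 = 01100110010.
R = 818 − 529 = 289 = 00100100001
R = NOT 00100100001 = 11011011110 = -290
R = -290 + (-294) = -584 = 10110111000

-584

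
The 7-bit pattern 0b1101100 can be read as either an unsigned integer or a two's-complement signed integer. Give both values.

Unsigned: 1101100 = 108.
Signed: MSB=1 → 108 − 128 = -20.

unsigned = 108, signed = -20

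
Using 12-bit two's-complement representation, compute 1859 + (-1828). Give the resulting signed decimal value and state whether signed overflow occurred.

31; no overflow

1859 → 011101000011
-1828 → 100011011100
  011101000011
+ 100011011100
= 000000011111  (discard carry-out 1)
Result 000000011111: MSB = 0 → value 31.
Addends have opposite signs, so signed overflow cannot occur.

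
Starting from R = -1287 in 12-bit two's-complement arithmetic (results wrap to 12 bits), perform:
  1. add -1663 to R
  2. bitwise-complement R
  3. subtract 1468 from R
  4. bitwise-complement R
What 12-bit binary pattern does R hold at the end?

Start: R = -1287 = 101011111001.
R = -1287 + (-1663) = -2950; wraps to 1146 = 010001111010
R = NOT 010001111010 = 101110000101 = -1147
R = -1147 − 1468 = -2615; wraps to 1481 = 010111001001
R = NOT 010111001001 = 101000110110 = -1482

101000110110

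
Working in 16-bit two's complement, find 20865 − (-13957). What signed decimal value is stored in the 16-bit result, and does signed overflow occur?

-30714; overflow

20865 → 0101000110000001
-13957 → 1100100101111011
Subtract via negate-and-add: invert 1100100101111011 + 1 = 0011011010000101 (i.e. 13957).
  0101000110000001
+ 0011011010000101
= 1000100000000110
Result 1000100000000110: MSB = 1 → 34822 − 65536 = -30714.
Both addends (after negating the subtrahend) are non-negative but the stored result is negative: signed overflow. The true value 20865 − (-13957) = 34822 lies outside [-32768, 32767].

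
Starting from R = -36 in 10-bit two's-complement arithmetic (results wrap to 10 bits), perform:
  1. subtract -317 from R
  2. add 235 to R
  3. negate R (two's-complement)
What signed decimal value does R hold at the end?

Start: R = -36 = 1111011100.
R = -36 − (-317) = 281 = 0100011001
R = 281 + 235 = 516; wraps to -508 = 1000000100
R = −(-508) = 508 = 0111111100

508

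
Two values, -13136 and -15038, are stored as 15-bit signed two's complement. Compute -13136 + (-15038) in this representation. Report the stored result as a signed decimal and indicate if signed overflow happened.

-13136 → 100110010110000
-15038 → 100010101000010
  100110010110000
+ 100010101000010
= 001000111110010  (discard carry-out 1)
Result 001000111110010: MSB = 0 → value 4594.
Both addends are negative but the stored result is non-negative: signed overflow. The true value -13136 + (-15038) = -28174 lies outside [-16384, 16383].

4594; overflow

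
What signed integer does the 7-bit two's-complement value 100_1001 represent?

-55

MSB is 1, so the value is negative.
Invert: 0110110. Add 1: 0110111 = 55. So the value is −55.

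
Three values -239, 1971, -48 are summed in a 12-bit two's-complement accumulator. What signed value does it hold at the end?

-239 + 1971 = 1732 (011011000100)
1732 + (-48) = 1684 (011010010100)

1684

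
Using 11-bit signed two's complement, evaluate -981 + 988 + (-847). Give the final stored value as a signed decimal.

-981 + 988 = 7 (00000000111)
7 + (-847) = -840 (10010111000)

-840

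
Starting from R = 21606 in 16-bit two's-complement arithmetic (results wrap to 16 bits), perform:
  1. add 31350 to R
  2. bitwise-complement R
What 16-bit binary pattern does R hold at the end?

Start: R = 21606 = 0101010001100110.
R = 21606 + 31350 = 52956; wraps to -12580 = 1100111011011100
R = NOT 1100111011011100 = 0011000100100011 = 12579

0011000100100011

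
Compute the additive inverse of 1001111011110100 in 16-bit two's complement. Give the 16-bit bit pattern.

Invert: 0110000100001011. Add 1: 0110000100001100.

0110000100001100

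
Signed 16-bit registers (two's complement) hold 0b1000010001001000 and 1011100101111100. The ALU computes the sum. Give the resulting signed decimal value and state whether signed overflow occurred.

15812; overflow

0b1000010001001000 → 1000010001001000 = -31672 (signed)
1011100101111100 = -18052 (signed)
  1000010001001000
+ 1011100101111100
= 0011110111000100  (discard carry-out 1)
Result 0011110111000100: MSB = 0 → value 15812.
Both addends are negative but the stored result is non-negative: signed overflow. The true value -31672 + (-18052) = -49724 lies outside [-32768, 32767].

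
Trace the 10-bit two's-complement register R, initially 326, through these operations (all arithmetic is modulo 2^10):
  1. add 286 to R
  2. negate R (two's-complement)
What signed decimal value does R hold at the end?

Start: R = 326 = 0101000110.
R = 326 + 286 = 612; wraps to -412 = 1001100100
R = −(-412) = 412 = 0110011100

412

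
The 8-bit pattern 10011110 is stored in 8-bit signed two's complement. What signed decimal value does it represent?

MSB is 1, so the value is negative.
Invert: 01100001. Add 1: 01100010 = 98. So the value is −98.

-98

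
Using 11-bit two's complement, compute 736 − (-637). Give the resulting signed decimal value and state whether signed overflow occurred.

-675; overflow

736 → 01011100000
-637 → 10110000011
Subtract via negate-and-add: invert 10110000011 + 1 = 01001111101 (i.e. 637).
  01011100000
+ 01001111101
= 10101011101
Result 10101011101: MSB = 1 → 1373 − 2048 = -675.
Both addends (after negating the subtrahend) are non-negative but the stored result is negative: signed overflow. The true value 736 − (-637) = 1373 lies outside [-1024, 1023].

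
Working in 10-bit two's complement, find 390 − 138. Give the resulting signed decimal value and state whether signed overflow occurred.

390 → 0110000110
138 → 0010001010
Subtract via negate-and-add: invert 0010001010 + 1 = 1101110110 (i.e. -138).
  0110000110
+ 1101110110
= 0011111100  (discard carry-out 1)
Result 0011111100: MSB = 0 → value 252.
Addends (after negating the subtrahend) have opposite signs, so signed overflow cannot occur.

252; no overflow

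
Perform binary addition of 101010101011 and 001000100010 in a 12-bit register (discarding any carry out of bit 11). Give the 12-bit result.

110011001101

  101010101011
+ 001000100010
= 110011001101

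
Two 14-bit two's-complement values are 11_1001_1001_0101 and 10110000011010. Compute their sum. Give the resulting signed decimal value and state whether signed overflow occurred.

-6737; no overflow

11_1001_1001_0101 → 11100110010101 = -1643 (signed)
10110000011010 = -5094 (signed)
  11100110010101
+ 10110000011010
= 10010110101111  (discard carry-out 1)
Result 10010110101111: MSB = 1 → 9647 − 16384 = -6737.
Both addends are negative and so is the stored result: no signed overflow.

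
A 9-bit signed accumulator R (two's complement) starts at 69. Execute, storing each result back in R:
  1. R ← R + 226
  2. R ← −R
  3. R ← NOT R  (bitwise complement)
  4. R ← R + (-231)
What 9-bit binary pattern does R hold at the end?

Start: R = 69 = 001000101.
R = 69 + 226 = 295; wraps to -217 = 100100111
R = −(-217) = 217 = 011011001
R = NOT 011011001 = 100100110 = -218
R = -218 + (-231) = -449; wraps to 63 = 000111111

000111111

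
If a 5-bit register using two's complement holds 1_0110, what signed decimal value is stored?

-10

MSB is 1, so the value is negative.
Invert: 01001. Add 1: 01010 = 10. So the value is −10.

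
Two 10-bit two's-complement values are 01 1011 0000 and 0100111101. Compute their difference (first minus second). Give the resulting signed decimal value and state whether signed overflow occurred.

115; no overflow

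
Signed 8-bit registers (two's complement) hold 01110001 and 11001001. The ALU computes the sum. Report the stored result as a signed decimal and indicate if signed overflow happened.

58; no overflow

01110001 = 113 (signed)
11001001 = -55 (signed)
  01110001
+ 11001001
= 00111010  (discard carry-out 1)
Result 00111010: MSB = 0 → value 58.
Addends have opposite signs, so signed overflow cannot occur.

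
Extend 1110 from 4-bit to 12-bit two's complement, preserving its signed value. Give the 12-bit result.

111111111110

MSB of 1110 is 1; replicate it into the new high bits.
11111111|1110 → 111111111110 (still -2).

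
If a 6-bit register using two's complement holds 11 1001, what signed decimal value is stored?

-7

MSB is 1, so the value is negative.
Unsigned reading: 57. Subtract 2^6 = 64: 57 − 64 = -7.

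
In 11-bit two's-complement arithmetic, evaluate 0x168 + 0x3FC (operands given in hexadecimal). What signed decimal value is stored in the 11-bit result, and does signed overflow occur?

0x168 = 00101101000 = 360 (signed)
0x3FC = 01111111100 = 1020 (signed)
  00101101000
+ 01111111100
= 10101100100
Result 10101100100: MSB = 1 → 1380 − 2048 = -668.
Both addends are non-negative but the stored result is negative: signed overflow. The true value 360 + 1020 = 1380 lies outside [-1024, 1023].

-668; overflow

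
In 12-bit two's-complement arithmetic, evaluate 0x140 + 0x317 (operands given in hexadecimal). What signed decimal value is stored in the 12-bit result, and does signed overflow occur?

1111; no overflow

0x140 = 000101000000 = 320 (signed)
0x317 = 001100010111 = 791 (signed)
  000101000000
+ 001100010111
= 010001010111
Result 010001010111: MSB = 0 → value 1111.
Both addends are non-negative and so is the stored result: no signed overflow.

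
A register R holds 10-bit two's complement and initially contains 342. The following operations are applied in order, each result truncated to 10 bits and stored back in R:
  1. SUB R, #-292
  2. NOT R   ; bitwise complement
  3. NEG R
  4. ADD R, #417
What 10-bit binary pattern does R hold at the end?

Start: R = 342 = 0101010110.
R = 342 − (-292) = 634; wraps to -390 = 1001111010
R = NOT 1001111010 = 0110000101 = 389
R = −(389) = -389 = 1001111011
R = -389 + 417 = 28 = 0000011100

0000011100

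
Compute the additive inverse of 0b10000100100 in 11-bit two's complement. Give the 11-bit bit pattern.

Invert: 01111011011. Add 1: 01111011100.
Check: 10000100100 = -988, 01111011100 = 988.

01111011100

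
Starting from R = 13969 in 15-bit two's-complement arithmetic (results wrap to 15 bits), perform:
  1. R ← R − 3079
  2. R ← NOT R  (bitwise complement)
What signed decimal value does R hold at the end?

Start: R = 13969 = 011011010010001.
R = 13969 − 3079 = 10890 = 010101010001010
R = NOT 010101010001010 = 101010101110101 = -10891

-10891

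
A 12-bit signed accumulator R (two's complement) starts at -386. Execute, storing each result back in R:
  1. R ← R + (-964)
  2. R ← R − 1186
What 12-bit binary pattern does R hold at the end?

Start: R = -386 = 111001111110.
R = -386 + (-964) = -1350 = 101010111010
R = -1350 − 1186 = -2536; wraps to 1560 = 011000011000

011000011000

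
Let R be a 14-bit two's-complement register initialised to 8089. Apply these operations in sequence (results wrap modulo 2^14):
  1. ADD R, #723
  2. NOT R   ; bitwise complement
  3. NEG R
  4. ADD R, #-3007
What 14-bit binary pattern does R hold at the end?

01011010101110

Start: R = 8089 = 01111110011001.
R = 8089 + 723 = 8812; wraps to -7572 = 10001001101100
R = NOT 10001001101100 = 01110110010011 = 7571
R = −(7571) = -7571 = 10001001101101
R = -7571 + (-3007) = -10578; wraps to 5806 = 01011010101110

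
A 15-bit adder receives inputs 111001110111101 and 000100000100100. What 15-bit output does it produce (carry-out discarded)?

  111001110111101
+ 000100000100100
= 111101111100001

111101111100001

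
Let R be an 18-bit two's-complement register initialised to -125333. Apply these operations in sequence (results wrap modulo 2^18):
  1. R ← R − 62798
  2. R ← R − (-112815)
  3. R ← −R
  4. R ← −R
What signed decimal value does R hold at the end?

Start: R = -125333 = 100001011001101011.
R = -125333 − 62798 = -188131; wraps to 74013 = 010010000100011101
R = 74013 − (-112815) = 186828; wraps to -75316 = 101101100111001100
R = −(-75316) = 75316 = 010010011000110100
R = −(75316) = -75316 = 101101100111001100

-75316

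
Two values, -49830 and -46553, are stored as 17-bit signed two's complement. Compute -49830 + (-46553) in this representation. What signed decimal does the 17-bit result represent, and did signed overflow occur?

34689; overflow

-49830 → 10011110101011010
-46553 → 10100101000100111
  10011110101011010
+ 10100101000100111
= 01000011110000001  (discard carry-out 1)
Result 01000011110000001: MSB = 0 → value 34689.
Both addends are negative but the stored result is non-negative: signed overflow. The true value -49830 + (-46553) = -96383 lies outside [-65536, 65535].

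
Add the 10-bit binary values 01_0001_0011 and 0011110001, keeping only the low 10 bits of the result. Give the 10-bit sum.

1000000100

  0100010011
+ 0011110001
= 1000000100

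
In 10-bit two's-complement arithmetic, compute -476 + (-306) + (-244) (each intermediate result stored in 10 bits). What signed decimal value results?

-2

-476 + (-306) = -782 → wraps to 242 (0011110010)
242 + (-244) = -2 (1111111110)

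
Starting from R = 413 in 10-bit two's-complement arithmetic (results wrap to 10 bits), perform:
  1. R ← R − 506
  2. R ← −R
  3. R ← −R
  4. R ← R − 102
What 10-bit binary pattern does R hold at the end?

1100111101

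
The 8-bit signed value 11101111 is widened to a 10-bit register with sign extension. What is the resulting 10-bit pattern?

MSB of 11101111 is 1; replicate it into the new high bits.
11|11101111 → 1111101111 (still -17).

1111101111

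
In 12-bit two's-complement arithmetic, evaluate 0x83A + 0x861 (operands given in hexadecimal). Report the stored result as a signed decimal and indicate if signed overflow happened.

155; overflow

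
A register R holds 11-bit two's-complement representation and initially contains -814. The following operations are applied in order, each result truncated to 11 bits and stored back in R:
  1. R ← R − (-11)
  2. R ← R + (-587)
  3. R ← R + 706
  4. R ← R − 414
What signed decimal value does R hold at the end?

Start: R = -814 = 10011010010.
R = -814 − (-11) = -803 = 10011011101
R = -803 + (-587) = -1390; wraps to 658 = 01010010010
R = 658 + 706 = 1364; wraps to -684 = 10101010100
R = -684 − 414 = -1098; wraps to 950 = 01110110110

950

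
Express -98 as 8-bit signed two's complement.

10011110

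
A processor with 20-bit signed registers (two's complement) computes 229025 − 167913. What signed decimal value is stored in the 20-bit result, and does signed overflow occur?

229025 → 00110111111010100001
167913 → 00101000111111101001
Subtract via negate-and-add: invert 00101000111111101001 + 1 = 11010111000000010111 (i.e. -167913).
  00110111111010100001
+ 11010111000000010111
= 00001110111010111000  (discard carry-out 1)
Result 00001110111010111000: MSB = 0 → value 61112.
Addends (after negating the subtrahend) have opposite signs, so signed overflow cannot occur.

61112; no overflow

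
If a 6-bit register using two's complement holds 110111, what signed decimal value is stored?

-9

MSB is 1, so the value is negative.
Unsigned reading: 55. Subtract 2^6 = 64: 55 − 64 = -9.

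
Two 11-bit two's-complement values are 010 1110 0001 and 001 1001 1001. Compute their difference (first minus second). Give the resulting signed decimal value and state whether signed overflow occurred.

328; no overflow

010 1110 0001 → 01011100001 = 737 (signed)
001 1001 1001 → 00110011001 = 409 (signed)
Subtract via negate-and-add: invert 00110011001 + 1 = 11001100111 (i.e. -409).
  01011100001
+ 11001100111
= 00101001000  (discard carry-out 1)
Result 00101001000: MSB = 0 → value 328.
Addends (after negating the subtrahend) have opposite signs, so signed overflow cannot occur.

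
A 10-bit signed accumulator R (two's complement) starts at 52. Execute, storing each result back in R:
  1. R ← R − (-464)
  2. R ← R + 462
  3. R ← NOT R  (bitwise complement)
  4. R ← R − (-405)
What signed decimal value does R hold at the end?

Start: R = 52 = 0000110100.
R = 52 − (-464) = 516; wraps to -508 = 1000000100
R = -508 + 462 = -46 = 1111010010
R = NOT 1111010010 = 0000101101 = 45
R = 45 − (-405) = 450 = 0111000010

450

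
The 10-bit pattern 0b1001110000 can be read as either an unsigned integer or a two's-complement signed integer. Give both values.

unsigned = 624, signed = -400

Unsigned: 1001110000 = 624.
Signed: MSB=1 → 624 − 1024 = -400.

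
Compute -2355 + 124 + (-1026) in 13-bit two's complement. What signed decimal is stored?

-2355 + 124 = -2231 (1011101001001)
-2231 + (-1026) = -3257 (1001101000111)

-3257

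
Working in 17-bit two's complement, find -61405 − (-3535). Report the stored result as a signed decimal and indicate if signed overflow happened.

-61405 → 10001000000100011
-3535 → 11111001000110001
Subtract via negate-and-add: invert 11111001000110001 + 1 = 00000110111001111 (i.e. 3535).
  10001000000100011
+ 00000110111001111
= 10001110111110010
Result 10001110111110010: MSB = 1 → 73202 − 131072 = -57870.
Addends (after negating the subtrahend) have opposite signs, so signed overflow cannot occur.

-57870; no overflow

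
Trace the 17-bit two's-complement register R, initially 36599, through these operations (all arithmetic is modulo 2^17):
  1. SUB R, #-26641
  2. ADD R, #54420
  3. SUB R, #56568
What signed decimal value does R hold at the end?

61092

Start: R = 36599 = 01000111011110111.
R = 36599 − (-26641) = 63240 = 01111011100001000
R = 63240 + 54420 = 117660; wraps to -13412 = 11100101110011100
R = -13412 − 56568 = -69980; wraps to 61092 = 01110111010100100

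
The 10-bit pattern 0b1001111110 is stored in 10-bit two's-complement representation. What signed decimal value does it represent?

-386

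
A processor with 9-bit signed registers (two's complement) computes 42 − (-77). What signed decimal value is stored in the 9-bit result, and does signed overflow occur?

119; no overflow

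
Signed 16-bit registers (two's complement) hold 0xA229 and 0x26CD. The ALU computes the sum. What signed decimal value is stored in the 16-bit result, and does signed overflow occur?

0xA229 = 1010001000101001 = -24023 (signed)
0x26CD = 0010011011001101 = 9933 (signed)
  1010001000101001
+ 0010011011001101
= 1100100011110110
Result 1100100011110110: MSB = 1 → 51446 − 65536 = -14090.
Addends have opposite signs, so signed overflow cannot occur.

-14090; no overflow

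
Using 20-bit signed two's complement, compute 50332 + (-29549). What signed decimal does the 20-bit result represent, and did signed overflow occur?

20783; no overflow

50332 → 00001100010010011100
-29549 → 11111000110010010011
  00001100010010011100
+ 11111000110010010011
= 00000101000100101111  (discard carry-out 1)
Result 00000101000100101111: MSB = 0 → value 20783.
Addends have opposite signs, so signed overflow cannot occur.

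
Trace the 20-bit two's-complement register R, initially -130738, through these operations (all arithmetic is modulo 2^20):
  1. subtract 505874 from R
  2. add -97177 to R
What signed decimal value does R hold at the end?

314787

Start: R = -130738 = 11100000000101001110.
R = -130738 − 505874 = -636612; wraps to 411964 = 01100100100100111100
R = 411964 + (-97177) = 314787 = 01001100110110100011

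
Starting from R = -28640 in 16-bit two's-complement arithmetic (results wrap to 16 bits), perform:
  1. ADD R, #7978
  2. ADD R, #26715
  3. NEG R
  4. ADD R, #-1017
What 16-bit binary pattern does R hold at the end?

1110010001100010

Start: R = -28640 = 1001000000100000.
R = -28640 + 7978 = -20662 = 1010111101001010
R = -20662 + 26715 = 6053 = 0001011110100101
R = −(6053) = -6053 = 1110100001011011
R = -6053 + (-1017) = -7070 = 1110010001100010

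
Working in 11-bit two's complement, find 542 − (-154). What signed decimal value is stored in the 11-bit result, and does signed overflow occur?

696; no overflow

542 → 01000011110
-154 → 11101100110
Subtract via negate-and-add: invert 11101100110 + 1 = 00010011010 (i.e. 154).
  01000011110
+ 00010011010
= 01010111000
Result 01010111000: MSB = 0 → value 696.
Both addends (after negating the subtrahend) are non-negative and so is the stored result: no signed overflow.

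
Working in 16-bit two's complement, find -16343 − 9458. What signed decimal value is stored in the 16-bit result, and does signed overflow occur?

-16343 → 1100000000101001
9458 → 0010010011110010
Subtract via negate-and-add: invert 0010010011110010 + 1 = 1101101100001110 (i.e. -9458).
  1100000000101001
+ 1101101100001110
= 1001101100110111  (discard carry-out 1)
Result 1001101100110111: MSB = 1 → 39735 − 65536 = -25801.
Both addends (after negating the subtrahend) are negative and so is the stored result: no signed overflow.

-25801; no overflow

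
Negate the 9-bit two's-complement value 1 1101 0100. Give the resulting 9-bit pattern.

000101100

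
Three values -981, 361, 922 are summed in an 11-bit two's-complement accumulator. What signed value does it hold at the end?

302

-981 + 361 = -620 (10110010100)
-620 + 922 = 302 (00100101110)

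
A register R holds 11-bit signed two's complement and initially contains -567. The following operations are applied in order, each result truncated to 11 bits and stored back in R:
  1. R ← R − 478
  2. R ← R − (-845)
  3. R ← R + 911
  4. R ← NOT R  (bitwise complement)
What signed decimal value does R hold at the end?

Start: R = -567 = 10111001001.
R = -567 − 478 = -1045; wraps to 1003 = 01111101011
R = 1003 − (-845) = 1848; wraps to -200 = 11100111000
R = -200 + 911 = 711 = 01011000111
R = NOT 01011000111 = 10100111000 = -712

-712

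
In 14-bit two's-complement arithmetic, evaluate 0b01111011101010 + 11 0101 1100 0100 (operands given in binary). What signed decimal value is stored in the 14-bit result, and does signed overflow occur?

5294; no overflow

0b01111011101010 → 01111011101010 = 7914 (signed)
11 0101 1100 0100 → 11010111000100 = -2620 (signed)
  01111011101010
+ 11010111000100
= 01010010101110  (discard carry-out 1)
Result 01010010101110: MSB = 0 → value 5294.
Addends have opposite signs, so signed overflow cannot occur.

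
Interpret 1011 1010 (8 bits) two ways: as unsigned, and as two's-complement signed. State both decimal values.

Unsigned: 10111010 = 186.
Signed: MSB=1 → 186 − 256 = -70.

unsigned = 186, signed = -70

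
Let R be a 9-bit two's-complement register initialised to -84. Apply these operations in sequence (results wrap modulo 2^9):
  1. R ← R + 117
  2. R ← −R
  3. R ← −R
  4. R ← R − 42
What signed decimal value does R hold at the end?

Start: R = -84 = 110101100.
R = -84 + 117 = 33 = 000100001
R = −(33) = -33 = 111011111
R = −(-33) = 33 = 000100001
R = 33 − 42 = -9 = 111110111

-9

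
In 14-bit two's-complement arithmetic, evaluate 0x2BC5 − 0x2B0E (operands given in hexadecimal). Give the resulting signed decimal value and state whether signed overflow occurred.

0x2BC5 = 10101111000101 = -5179 (signed)
0x2B0E = 10101100001110 = -5362 (signed)
Subtract via negate-and-add: invert 10101100001110 + 1 = 01010011110010 (i.e. 5362).
  10101111000101
+ 01010011110010
= 00000010110111  (discard carry-out 1)
Result 00000010110111: MSB = 0 → value 183.
Addends (after negating the subtrahend) have opposite signs, so signed overflow cannot occur.

183; no overflow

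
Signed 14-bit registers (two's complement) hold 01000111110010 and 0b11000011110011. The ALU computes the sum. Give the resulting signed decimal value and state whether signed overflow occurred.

741; no overflow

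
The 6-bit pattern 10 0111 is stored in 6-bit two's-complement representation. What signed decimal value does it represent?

-25

MSB is 1, so the value is negative.
Invert: 011000. Add 1: 011001 = 25. So the value is −25.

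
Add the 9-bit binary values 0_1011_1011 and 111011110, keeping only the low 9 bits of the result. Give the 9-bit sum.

  010111011
+ 111011110
= 010011001  (discard carry-out 1)

010011001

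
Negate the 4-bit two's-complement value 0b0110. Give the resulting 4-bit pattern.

1010

Invert: 1001. Add 1: 1010.
Check: 0110 = 6, 1010 = -6.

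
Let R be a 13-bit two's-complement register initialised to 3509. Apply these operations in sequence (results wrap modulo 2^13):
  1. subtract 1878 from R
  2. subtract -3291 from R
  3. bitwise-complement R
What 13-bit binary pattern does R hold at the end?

Start: R = 3509 = 0110110110101.
R = 3509 − 1878 = 1631 = 0011001011111
R = 1631 − (-3291) = 4922; wraps to -3270 = 1001100111010
R = NOT 1001100111010 = 0110011000101 = 3269

0110011000101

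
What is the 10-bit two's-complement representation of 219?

0011011011

219 is non-negative, so write it directly in 10 bits: 0011011011.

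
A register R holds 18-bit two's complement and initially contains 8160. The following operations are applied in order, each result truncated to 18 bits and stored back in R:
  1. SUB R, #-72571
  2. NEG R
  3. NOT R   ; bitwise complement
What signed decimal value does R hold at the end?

Start: R = 8160 = 000001111111100000.
R = 8160 − (-72571) = 80731 = 010011101101011011
R = −(80731) = -80731 = 101100010010100101
R = NOT 101100010010100101 = 010011101101011010 = 80730

80730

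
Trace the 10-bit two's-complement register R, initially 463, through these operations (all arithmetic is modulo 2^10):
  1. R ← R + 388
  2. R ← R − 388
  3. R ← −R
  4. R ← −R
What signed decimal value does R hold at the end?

463

Start: R = 463 = 0111001111.
R = 463 + 388 = 851; wraps to -173 = 1101010011
R = -173 − 388 = -561; wraps to 463 = 0111001111
R = −(463) = -463 = 1000110001
R = −(-463) = 463 = 0111001111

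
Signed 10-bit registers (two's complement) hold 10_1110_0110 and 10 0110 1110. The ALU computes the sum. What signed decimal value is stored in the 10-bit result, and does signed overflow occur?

340; overflow

10_1110_0110 → 1011100110 = -282 (signed)
10 0110 1110 → 1001101110 = -402 (signed)
  1011100110
+ 1001101110
= 0101010100  (discard carry-out 1)
Result 0101010100: MSB = 0 → value 340.
Both addends are negative but the stored result is non-negative: signed overflow. The true value -282 + (-402) = -684 lies outside [-512, 511].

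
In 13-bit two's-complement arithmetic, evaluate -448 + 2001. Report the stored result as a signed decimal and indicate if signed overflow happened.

1553; no overflow

-448 → 1111001000000
2001 → 0011111010001
  1111001000000
+ 0011111010001
= 0011000010001  (discard carry-out 1)
Result 0011000010001: MSB = 0 → value 1553.
Addends have opposite signs, so signed overflow cannot occur.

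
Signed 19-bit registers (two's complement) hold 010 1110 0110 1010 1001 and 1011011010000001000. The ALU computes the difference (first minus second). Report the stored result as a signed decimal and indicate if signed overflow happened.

-183647; overflow

010 1110 0110 1010 1001 → 0101110011010101001 = 190121 (signed)
1011011010000001000 = -150520 (signed)
Subtract via negate-and-add: invert 1011011010000001000 + 1 = 0100100101111111000 (i.e. 150520).
  0101110011010101001
+ 0100100101111111000
= 1010011001010100001
Result 1010011001010100001: MSB = 1 → 340641 − 524288 = -183647.
Both addends (after negating the subtrahend) are non-negative but the stored result is negative: signed overflow. The true value 190121 − (-150520) = 340641 lies outside [-262144, 262143].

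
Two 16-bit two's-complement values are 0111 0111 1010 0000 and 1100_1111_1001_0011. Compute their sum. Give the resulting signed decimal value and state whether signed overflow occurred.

0111 0111 1010 0000 → 0111011110100000 = 30624 (signed)
1100_1111_1001_0011 → 1100111110010011 = -12397 (signed)
  0111011110100000
+ 1100111110010011
= 0100011100110011  (discard carry-out 1)
Result 0100011100110011: MSB = 0 → value 18227.
Addends have opposite signs, so signed overflow cannot occur.

18227; no overflow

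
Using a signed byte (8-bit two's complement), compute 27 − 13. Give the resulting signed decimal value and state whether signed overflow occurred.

14; no overflow

27 → 00011011
13 → 00001101
Subtract via negate-and-add: invert 00001101 + 1 = 11110011 (i.e. -13).
  00011011
+ 11110011
= 00001110  (discard carry-out 1)
Result 00001110: MSB = 0 → value 14.
Addends (after negating the subtrahend) have opposite signs, so signed overflow cannot occur.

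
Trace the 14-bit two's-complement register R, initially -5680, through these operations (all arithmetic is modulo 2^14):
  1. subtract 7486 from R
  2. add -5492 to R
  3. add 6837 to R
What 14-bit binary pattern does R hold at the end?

01000111010011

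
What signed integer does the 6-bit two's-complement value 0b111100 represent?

MSB is 1, so the value is negative.
Invert: 000011. Add 1: 000100 = 4. So the value is −4.

-4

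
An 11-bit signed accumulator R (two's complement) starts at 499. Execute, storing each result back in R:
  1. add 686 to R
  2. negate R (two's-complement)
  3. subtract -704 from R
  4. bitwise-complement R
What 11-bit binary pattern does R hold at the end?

00111100000

Start: R = 499 = 00111110011.
R = 499 + 686 = 1185; wraps to -863 = 10010100001
R = −(-863) = 863 = 01101011111
R = 863 − (-704) = 1567; wraps to -481 = 11000011111
R = NOT 11000011111 = 00111100000 = 480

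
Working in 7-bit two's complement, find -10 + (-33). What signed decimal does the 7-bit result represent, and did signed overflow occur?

-10 → 1110110
-33 → 1011111
  1110110
+ 1011111
= 1010101  (discard carry-out 1)
Result 1010101: MSB = 1 → 85 − 128 = -43.
Both addends are negative and so is the stored result: no signed overflow.

-43; no overflow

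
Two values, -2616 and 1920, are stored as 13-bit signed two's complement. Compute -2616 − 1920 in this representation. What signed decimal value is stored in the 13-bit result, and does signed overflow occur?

-2616 → 1010111001000
1920 → 0011110000000
Subtract via negate-and-add: invert 0011110000000 + 1 = 1100010000000 (i.e. -1920).
  1010111001000
+ 1100010000000
= 0111001001000  (discard carry-out 1)
Result 0111001001000: MSB = 0 → value 3656.
Both addends (after negating the subtrahend) are negative but the stored result is non-negative: signed overflow. The true value -2616 − 1920 = -4536 lies outside [-4096, 4095].

3656; overflow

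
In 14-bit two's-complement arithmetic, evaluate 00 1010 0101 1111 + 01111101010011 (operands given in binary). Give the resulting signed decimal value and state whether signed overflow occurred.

00 1010 0101 1111 → 00101001011111 = 2655 (signed)
01111101010011 = 8019 (signed)
  00101001011111
+ 01111101010011
= 10100110110010
Result 10100110110010: MSB = 1 → 10674 − 16384 = -5710.
Both addends are non-negative but the stored result is negative: signed overflow. The true value 2655 + 8019 = 10674 lies outside [-8192, 8191].

-5710; overflow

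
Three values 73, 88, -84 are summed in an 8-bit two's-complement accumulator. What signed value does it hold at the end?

77

73 + 88 = 161 → wraps to -95 (10100001)
-95 + (-84) = -179 → wraps to 77 (01001101)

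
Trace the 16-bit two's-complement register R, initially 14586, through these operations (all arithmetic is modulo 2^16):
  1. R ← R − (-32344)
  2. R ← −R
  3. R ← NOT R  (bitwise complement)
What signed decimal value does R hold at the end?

-18607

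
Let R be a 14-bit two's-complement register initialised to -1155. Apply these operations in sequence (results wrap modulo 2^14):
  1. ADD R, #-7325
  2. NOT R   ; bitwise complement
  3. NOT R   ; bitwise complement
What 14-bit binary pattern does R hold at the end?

01111011100000

Start: R = -1155 = 11101101111101.
R = -1155 + (-7325) = -8480; wraps to 7904 = 01111011100000
R = NOT 01111011100000 = 10000100011111 = -7905
R = NOT 10000100011111 = 01111011100000 = 7904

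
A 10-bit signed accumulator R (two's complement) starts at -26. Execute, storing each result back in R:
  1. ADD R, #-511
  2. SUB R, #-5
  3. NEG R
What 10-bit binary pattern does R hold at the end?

Start: R = -26 = 1111100110.
R = -26 + (-511) = -537; wraps to 487 = 0111100111
R = 487 − (-5) = 492 = 0111101100
R = −(492) = -492 = 1000010100

1000010100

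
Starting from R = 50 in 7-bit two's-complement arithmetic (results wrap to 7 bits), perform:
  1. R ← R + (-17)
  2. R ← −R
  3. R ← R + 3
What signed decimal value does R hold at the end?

-30

Start: R = 50 = 0110010.
R = 50 + (-17) = 33 = 0100001
R = −(33) = -33 = 1011111
R = -33 + 3 = -30 = 1100010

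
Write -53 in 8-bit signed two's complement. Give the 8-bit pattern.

11001011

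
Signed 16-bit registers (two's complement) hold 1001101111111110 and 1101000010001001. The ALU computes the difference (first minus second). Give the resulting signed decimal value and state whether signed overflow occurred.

-13451; no overflow

1001101111111110 = -25602 (signed)
1101000010001001 = -12151 (signed)
Subtract via negate-and-add: invert 1101000010001001 + 1 = 0010111101110111 (i.e. 12151).
  1001101111111110
+ 0010111101110111
= 1100101101110101
Result 1100101101110101: MSB = 1 → 52085 − 65536 = -13451.
Addends (after negating the subtrahend) have opposite signs, so signed overflow cannot occur.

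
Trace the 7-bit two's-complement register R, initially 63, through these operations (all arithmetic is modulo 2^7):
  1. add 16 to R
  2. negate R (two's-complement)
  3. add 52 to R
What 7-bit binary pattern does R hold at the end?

Start: R = 63 = 0111111.
R = 63 + 16 = 79; wraps to -49 = 1001111
R = −(-49) = 49 = 0110001
R = 49 + 52 = 101; wraps to -27 = 1100101

1100101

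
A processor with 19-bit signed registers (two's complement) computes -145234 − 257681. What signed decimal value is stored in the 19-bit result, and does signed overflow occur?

121373; overflow

-145234 → 1011100100010101110
257681 → 0111110111010010001
Subtract via negate-and-add: invert 0111110111010010001 + 1 = 1000001000101101111 (i.e. -257681).
  1011100100010101110
+ 1000001000101101111
= 0011101101000011101  (discard carry-out 1)
Result 0011101101000011101: MSB = 0 → value 121373.
Both addends (after negating the subtrahend) are negative but the stored result is non-negative: signed overflow. The true value -145234 − 257681 = -402915 lies outside [-262144, 262143].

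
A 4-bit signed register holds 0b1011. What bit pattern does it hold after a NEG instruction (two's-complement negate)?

0101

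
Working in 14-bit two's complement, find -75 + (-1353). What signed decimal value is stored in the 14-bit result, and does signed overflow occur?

-1428; no overflow

-75 → 11111110110101
-1353 → 11101010110111
  11111110110101
+ 11101010110111
= 11101001101100  (discard carry-out 1)
Result 11101001101100: MSB = 1 → 14956 − 16384 = -1428.
Both addends are negative and so is the stored result: no signed overflow.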